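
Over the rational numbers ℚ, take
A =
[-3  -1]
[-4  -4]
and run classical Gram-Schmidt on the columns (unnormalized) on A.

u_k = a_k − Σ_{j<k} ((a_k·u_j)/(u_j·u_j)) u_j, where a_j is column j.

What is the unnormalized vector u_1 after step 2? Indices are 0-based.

Step 1: u_0 = a_0 = (-3, -4).
Step 2: u_1 = a_1 − (19/25)·u_0 = (32/25, -24/25).

u_1 = (32/25, -24/25)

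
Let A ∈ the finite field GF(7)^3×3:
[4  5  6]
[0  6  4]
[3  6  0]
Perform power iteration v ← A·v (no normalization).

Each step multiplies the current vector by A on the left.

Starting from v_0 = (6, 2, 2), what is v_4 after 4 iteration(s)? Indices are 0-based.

v_0 = (6, 2, 2).
v_1 = A·v_0 = (4, 6, 2).
v_2 = A·v_1 = (2, 2, 6).
v_3 = A·v_2 = (5, 1, 4).
v_4 = A·v_3 = (0, 1, 0).

v_4 = (0, 1, 0)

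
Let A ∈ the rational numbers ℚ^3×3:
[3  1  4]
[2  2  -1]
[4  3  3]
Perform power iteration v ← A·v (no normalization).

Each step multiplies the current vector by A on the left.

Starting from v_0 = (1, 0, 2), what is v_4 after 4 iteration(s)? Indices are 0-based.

v_0 = (1, 0, 2).
v_1 = A·v_0 = (11, 0, 10).
v_2 = A·v_1 = (73, 12, 74).
v_3 = A·v_2 = (527, 96, 550).
v_4 = A·v_3 = (3877, 696, 4046).

v_4 = (3877, 696, 4046)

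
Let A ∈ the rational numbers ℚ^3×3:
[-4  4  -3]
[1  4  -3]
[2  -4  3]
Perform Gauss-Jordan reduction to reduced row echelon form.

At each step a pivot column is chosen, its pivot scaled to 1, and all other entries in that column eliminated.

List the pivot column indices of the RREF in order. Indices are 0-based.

step 1: normalize row 0 (÷-4) = (1, -1, 3/4)
  row 1: subtract 1×row0 = (0, 5, -15/4)
  row 2: subtract 2×row0 = (0, -2, 3/2)
step 2: normalize row 1 (÷5) = (0, 1, -3/4)
  row 0: subtract -1×row1 = (1, 0, 0)
  row 2: subtract -2×row1 = (0, 0, 0)
skip col 2 (zero from row 2)

pivot columns: 0, 1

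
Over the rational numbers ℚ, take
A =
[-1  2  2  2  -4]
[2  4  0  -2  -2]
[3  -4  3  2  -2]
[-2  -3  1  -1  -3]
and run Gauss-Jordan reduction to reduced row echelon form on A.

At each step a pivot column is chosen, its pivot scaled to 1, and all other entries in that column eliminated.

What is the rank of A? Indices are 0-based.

rank = 4

pivot(0,0)=-1: scale R0 → (1, -2, -2, -2, 4)
  clear (1,0): R1 −= (2)R0 → (0, 8, 4, 2, -10)
  clear (2,0): R2 −= (3)R0 → (0, 2, 9, 8, -14)
  clear (3,0): R3 −= (-2)R0 → (0, -7, -3, -5, 5)
pivot(1,1)=8: scale R1 → (0, 1, 1/2, 1/4, -5/4)
  clear (0,1): R0 −= (-2)R1 → (1, 0, -1, -3/2, 3/2)
  clear (2,1): R2 −= (2)R1 → (0, 0, 8, 15/2, -23/2)
  clear (3,1): R3 −= (-7)R1 → (0, 0, 1/2, -13/4, -15/4)
pivot(2,2)=8: scale R2 → (0, 0, 1, 15/16, -23/16)
  clear (0,2): R0 −= (-1)R2 → (1, 0, 0, -9/16, 1/16)
  clear (1,2): R1 −= (1/2)R2 → (0, 1, 0, -7/32, -17/32)
  clear (3,2): R3 −= (1/2)R2 → (0, 0, 0, -119/32, -97/32)
pivot(3,3)=-119/32: scale R3 → (0, 0, 0, 1, 97/119)
  clear (0,3): R0 −= (-9/16)R3 → (1, 0, 0, 0, 62/119)
  clear (1,3): R1 −= (-7/32)R3 → (0, 1, 0, 0, -6/17)
  clear (2,3): R2 −= (15/16)R3 → (0, 0, 1, 0, -262/119)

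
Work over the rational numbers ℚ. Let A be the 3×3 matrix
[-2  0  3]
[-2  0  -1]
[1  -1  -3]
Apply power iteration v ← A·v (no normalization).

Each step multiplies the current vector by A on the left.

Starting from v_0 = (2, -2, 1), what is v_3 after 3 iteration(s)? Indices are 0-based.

v_0 = (2, -2, 1).
v_1 = A·v_0 = (-1, -5, 1).
v_2 = A·v_1 = (5, 1, 1).
v_3 = A·v_2 = (-7, -11, 1).

v_3 = (-7, -11, 1)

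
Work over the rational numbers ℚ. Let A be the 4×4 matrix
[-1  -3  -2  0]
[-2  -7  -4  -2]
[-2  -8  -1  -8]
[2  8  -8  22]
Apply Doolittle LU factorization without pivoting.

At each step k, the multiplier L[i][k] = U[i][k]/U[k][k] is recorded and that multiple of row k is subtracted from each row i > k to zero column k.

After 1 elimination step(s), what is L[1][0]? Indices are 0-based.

L[1][0] = 2

k=0: U[0][0]=-1
  eliminate (1,0): mult=2, new row 1: (0, -1, 0, -2); set L[1][0]=2
  eliminate (2,0): mult=2, new row 2: (0, -2, 3, -8); set L[2][0]=2
  eliminate (3,0): mult=-2, new row 3: (0, 2, -12, 22); set L[3][0]=-2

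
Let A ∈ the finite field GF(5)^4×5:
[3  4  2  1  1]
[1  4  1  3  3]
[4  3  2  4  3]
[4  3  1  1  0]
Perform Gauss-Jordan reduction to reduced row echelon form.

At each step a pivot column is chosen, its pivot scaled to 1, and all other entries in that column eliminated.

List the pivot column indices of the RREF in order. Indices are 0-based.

pivot columns: 0, 1, 2, 3

[1] R0 /= 3  ⇒  (1, 3, 4, 2, 2)
     R1 -= 1·R0  ⇒  (0, 1, 2, 1, 1)
     R2 -= 4·R0  ⇒  (0, 1, 1, 1, 0)
     R3 -= 4·R0  ⇒  (0, 1, 0, 3, 2)
[2] R1 /= 1  ⇒  (0, 1, 2, 1, 1)
     R0 -= 3·R1  ⇒  (1, 0, 3, 4, 4)
     R2 -= 1·R1  ⇒  (0, 0, 4, 0, 4)
     R3 -= 1·R1  ⇒  (0, 0, 3, 2, 1)
[3] R2 /= 4  ⇒  (0, 0, 1, 0, 1)
     R0 -= 3·R2  ⇒  (1, 0, 0, 4, 1)
     R1 -= 2·R2  ⇒  (0, 1, 0, 1, 4)
     R3 -= 3·R2  ⇒  (0, 0, 0, 2, 3)
[4] R3 /= 2  ⇒  (0, 0, 0, 1, 4)
     R0 -= 4·R3  ⇒  (1, 0, 0, 0, 0)
     R1 -= 1·R3  ⇒  (0, 1, 0, 0, 0)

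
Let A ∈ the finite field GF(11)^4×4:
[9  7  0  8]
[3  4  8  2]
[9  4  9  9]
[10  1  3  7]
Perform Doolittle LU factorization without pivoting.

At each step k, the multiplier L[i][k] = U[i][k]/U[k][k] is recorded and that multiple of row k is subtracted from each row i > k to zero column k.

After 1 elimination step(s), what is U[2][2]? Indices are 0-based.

U[2][2] = 9

[col 0] pivot 9
  R1 -= 4*R0 → (0, 9, 8, 3)  (L[1][0] := 4)
  R2 -= 1*R0 → (0, 8, 9, 1)  (L[2][0] := 1)
  R3 -= 6*R0 → (0, 3, 3, 3)  (L[3][0] := 6)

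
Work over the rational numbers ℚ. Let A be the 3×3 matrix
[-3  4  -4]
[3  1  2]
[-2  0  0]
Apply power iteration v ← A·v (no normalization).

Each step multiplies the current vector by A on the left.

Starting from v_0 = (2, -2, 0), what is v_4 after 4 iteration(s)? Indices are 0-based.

v_0 = (2, -2, 0).
v_1 = A·v_0 = (-14, 4, -4).
v_2 = A·v_1 = (74, -46, 28).
v_3 = A·v_2 = (-518, 232, -148).
v_4 = A·v_3 = (3074, -1618, 1036).

v_4 = (3074, -1618, 1036)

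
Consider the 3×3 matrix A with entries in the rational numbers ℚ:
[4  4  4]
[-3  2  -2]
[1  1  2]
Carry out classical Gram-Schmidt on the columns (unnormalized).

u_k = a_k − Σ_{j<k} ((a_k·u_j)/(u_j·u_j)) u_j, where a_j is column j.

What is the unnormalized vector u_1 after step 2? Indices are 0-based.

Step 1: u_0 = a_0 = (4, -3, 1).
Step 2: u_1 = a_1 − (11/26)·u_0 = (30/13, 85/26, 15/26).

u_1 = (30/13, 85/26, 15/26)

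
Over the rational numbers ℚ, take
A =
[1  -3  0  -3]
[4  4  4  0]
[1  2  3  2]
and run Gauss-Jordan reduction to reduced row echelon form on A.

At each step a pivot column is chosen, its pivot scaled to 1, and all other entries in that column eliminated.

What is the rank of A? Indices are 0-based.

pivot(0,0)=1: scale R0 → (1, -3, 0, -3)
  clear (1,0): R1 −= (4)R0 → (0, 16, 4, 12)
  clear (2,0): R2 −= (1)R0 → (0, 5, 3, 5)
pivot(1,1)=16: scale R1 → (0, 1, 1/4, 3/4)
  clear (0,1): R0 −= (-3)R1 → (1, 0, 3/4, -3/4)
  clear (2,1): R2 −= (5)R1 → (0, 0, 7/4, 5/4)
pivot(2,2)=7/4: scale R2 → (0, 0, 1, 5/7)
  clear (0,2): R0 −= (3/4)R2 → (1, 0, 0, -9/7)
  clear (1,2): R1 −= (1/4)R2 → (0, 1, 0, 4/7)

rank = 3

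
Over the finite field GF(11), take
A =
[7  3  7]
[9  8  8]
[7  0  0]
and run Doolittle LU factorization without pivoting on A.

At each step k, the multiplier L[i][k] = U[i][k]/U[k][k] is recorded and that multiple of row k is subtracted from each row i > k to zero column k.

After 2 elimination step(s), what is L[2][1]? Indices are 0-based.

[col 0] pivot 7
  R1 -= 6*R0 → (0, 1, 10)  (L[1][0] := 6)
  R2 -= 1*R0 → (0, 8, 4)  (L[2][0] := 1)
[col 1] pivot 1
  R2 -= 8*R1 → (0, 0, 1)  (L[2][1] := 8)

L[2][1] = 8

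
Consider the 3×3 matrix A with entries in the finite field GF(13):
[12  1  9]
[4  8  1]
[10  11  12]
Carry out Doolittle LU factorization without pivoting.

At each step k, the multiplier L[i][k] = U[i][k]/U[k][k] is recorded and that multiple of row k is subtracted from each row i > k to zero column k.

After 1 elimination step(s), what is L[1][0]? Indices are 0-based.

[col 0] pivot 12
  R1 -= 9*R0 → (0, 12, 11)  (L[1][0] := 9)
  R2 -= 3*R0 → (0, 8, 11)  (L[2][0] := 3)

L[1][0] = 9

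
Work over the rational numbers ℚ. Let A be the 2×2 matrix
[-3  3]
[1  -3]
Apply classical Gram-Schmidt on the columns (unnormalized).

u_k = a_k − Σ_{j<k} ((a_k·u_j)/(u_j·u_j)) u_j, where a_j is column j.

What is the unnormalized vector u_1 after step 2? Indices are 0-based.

u_1 = (-3/5, -9/5)

Step 1: u_0 = a_0 = (-3, 1).
Step 2: u_1 = a_1 − (-6/5)·u_0 = (-3/5, -9/5).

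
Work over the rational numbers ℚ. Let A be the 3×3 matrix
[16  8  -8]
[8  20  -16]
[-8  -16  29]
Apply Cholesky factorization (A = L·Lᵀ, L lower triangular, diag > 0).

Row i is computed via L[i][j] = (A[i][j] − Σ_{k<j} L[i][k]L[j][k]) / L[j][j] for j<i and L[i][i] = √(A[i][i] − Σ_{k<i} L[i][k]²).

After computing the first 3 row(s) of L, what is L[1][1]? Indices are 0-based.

L[1][1] = 4

Step 1: L[0][0] = √(16) = 4.
  L[1][0] = (8) / L[0][0] = 2.
Step 2: L[1][1] = √(16) = 4.
  L[2][0] = (-8) / L[0][0] = -2.
  L[2][1] = (-12) / L[1][1] = -3.
Step 3: L[2][2] = √(16) = 4.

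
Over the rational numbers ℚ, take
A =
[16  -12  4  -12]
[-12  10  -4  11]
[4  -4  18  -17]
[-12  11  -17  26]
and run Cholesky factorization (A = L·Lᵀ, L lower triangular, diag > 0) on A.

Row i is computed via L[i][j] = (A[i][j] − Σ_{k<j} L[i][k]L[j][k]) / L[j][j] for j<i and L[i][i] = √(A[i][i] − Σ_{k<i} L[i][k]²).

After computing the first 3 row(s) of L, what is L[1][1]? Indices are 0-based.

Step 1: L[0][0] = √(16) = 4.
  L[1][0] = (-12) / L[0][0] = -3.
Step 2: L[1][1] = √(1) = 1.
  L[2][0] = (4) / L[0][0] = 1.
  L[2][1] = (-1) / L[1][1] = -1.
Step 3: L[2][2] = √(16) = 4.

L[1][1] = 1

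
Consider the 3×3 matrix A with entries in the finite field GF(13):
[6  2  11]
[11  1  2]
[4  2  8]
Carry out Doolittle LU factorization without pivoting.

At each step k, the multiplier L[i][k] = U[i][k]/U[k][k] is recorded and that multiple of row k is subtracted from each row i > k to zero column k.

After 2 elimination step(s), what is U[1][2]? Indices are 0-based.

U[1][2] = 10

[col 0] pivot 6
  R1 -= 4*R0 → (0, 6, 10)  (L[1][0] := 4)
  R2 -= 5*R0 → (0, 5, 5)  (L[2][0] := 5)
[col 1] pivot 6
  R2 -= 3*R1 → (0, 0, 1)  (L[2][1] := 3)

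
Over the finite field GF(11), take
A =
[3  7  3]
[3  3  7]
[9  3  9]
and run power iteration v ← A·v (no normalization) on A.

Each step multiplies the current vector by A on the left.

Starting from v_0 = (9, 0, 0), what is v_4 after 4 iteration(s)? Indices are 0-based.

v_0 = (9, 0, 0).
v_1 = A·v_0 = (5, 5, 4).
v_2 = A·v_1 = (7, 3, 8).
v_3 = A·v_2 = (0, 9, 1).
v_4 = A·v_3 = (0, 1, 3).

v_4 = (0, 1, 3)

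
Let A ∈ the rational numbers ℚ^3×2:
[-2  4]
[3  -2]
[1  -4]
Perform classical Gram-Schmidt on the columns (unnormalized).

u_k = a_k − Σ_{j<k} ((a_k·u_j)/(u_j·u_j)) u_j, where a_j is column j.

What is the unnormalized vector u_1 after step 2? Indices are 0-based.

Step 1: u_0 = a_0 = (-2, 3, 1).
Step 2: u_1 = a_1 − (-9/7)·u_0 = (10/7, 13/7, -19/7).

u_1 = (10/7, 13/7, -19/7)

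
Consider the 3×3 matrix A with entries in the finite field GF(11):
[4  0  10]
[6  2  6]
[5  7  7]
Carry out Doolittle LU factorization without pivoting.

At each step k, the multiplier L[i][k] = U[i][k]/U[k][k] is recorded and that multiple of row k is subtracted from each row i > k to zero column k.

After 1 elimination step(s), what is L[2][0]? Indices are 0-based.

L[2][0] = 4

Step 1: pivot at (0,0) is 4.
  row1 ← row1 − (7)·row0  ⇒  L[1][0]=7, U row1=(0, 2, 2)
  row2 ← row2 − (4)·row0  ⇒  L[2][0]=4, U row2=(0, 7, 0)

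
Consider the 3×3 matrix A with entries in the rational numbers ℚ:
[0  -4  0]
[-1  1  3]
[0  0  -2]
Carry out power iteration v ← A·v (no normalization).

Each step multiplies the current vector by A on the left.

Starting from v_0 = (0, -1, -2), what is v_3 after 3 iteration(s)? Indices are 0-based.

v_3 = (-4, -51, 16)

v_0 = (0, -1, -2).
v_1 = A·v_0 = (4, -7, 4).
v_2 = A·v_1 = (28, 1, -8).
v_3 = A·v_2 = (-4, -51, 16).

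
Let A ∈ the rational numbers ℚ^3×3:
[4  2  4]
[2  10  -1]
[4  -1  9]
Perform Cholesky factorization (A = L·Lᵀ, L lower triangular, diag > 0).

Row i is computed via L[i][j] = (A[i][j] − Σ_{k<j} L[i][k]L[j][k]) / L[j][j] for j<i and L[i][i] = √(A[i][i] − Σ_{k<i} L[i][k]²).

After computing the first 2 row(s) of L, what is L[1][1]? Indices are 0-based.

L[1][1] = 3

Step 1: L[0][0] = √(4) = 2.
  L[1][0] = (2) / L[0][0] = 1.
Step 2: L[1][1] = √(9) = 3.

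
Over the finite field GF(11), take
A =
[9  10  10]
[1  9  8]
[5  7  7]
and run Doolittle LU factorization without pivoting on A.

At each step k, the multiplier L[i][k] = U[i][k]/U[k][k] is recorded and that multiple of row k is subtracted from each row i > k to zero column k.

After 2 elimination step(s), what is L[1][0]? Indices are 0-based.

k=0: U[0][0]=9
  eliminate (1,0): mult=5, new row 1: (0, 3, 2); set L[1][0]=5
  eliminate (2,0): mult=3, new row 2: (0, 10, 10); set L[2][0]=3
k=1: U[1][1]=3
  eliminate (2,1): mult=7, new row 2: (0, 0, 7); set L[2][1]=7

L[1][0] = 5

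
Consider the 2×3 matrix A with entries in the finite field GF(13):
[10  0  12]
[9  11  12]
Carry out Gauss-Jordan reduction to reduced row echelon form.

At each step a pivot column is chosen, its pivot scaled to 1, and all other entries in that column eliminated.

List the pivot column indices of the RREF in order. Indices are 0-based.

pivot(0,0)=10: scale R0 → (1, 0, 9)
  clear (1,0): R1 −= (9)R0 → (0, 11, 9)
pivot(1,1)=11: scale R1 → (0, 1, 2)

pivot columns: 0, 1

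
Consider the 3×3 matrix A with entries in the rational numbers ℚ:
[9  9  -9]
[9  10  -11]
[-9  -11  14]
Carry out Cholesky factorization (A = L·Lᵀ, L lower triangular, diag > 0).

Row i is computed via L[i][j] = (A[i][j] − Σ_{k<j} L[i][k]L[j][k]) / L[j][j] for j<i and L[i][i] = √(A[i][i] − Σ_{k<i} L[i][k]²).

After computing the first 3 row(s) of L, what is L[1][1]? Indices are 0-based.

L[1][1] = 1

Step 1: L[0][0] = √(9) = 3.
  L[1][0] = (9) / L[0][0] = 3.
Step 2: L[1][1] = √(1) = 1.
  L[2][0] = (-9) / L[0][0] = -3.
  L[2][1] = (-2) / L[1][1] = -2.
Step 3: L[2][2] = √(1) = 1.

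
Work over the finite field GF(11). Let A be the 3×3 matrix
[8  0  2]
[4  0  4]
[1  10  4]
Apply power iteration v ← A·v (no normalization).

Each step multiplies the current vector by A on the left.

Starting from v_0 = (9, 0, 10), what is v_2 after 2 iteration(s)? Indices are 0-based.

v_0 = (9, 0, 10).
v_1 = A·v_0 = (4, 10, 5).
v_2 = A·v_1 = (9, 3, 3).

v_2 = (9, 3, 3)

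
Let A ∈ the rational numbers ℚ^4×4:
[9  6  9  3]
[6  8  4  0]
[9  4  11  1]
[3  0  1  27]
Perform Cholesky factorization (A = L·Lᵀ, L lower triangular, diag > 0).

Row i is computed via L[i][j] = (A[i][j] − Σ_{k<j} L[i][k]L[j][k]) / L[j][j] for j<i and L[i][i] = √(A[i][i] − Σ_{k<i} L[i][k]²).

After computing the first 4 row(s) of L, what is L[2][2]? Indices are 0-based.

L[2][2] = 1

Step 1: L[0][0] = √(9) = 3.
  L[1][0] = (6) / L[0][0] = 2.
Step 2: L[1][1] = √(4) = 2.
  L[2][0] = (9) / L[0][0] = 3.
  L[2][1] = (-2) / L[1][1] = -1.
Step 3: L[2][2] = √(1) = 1.
  L[3][0] = (3) / L[0][0] = 1.
  L[3][1] = (-2) / L[1][1] = -1.
  L[3][2] = (-3) / L[2][2] = -3.
Step 4: L[3][3] = √(16) = 4.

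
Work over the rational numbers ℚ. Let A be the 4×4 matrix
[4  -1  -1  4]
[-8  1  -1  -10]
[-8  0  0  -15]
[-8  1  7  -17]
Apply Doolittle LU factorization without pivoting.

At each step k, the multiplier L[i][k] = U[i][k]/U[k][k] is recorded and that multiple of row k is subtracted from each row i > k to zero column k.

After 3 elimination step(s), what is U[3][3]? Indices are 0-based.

[col 0] pivot 4
  R1 -= -2*R0 → (0, -1, -3, -2)  (L[1][0] := -2)
  R2 -= -2*R0 → (0, -2, -2, -7)  (L[2][0] := -2)
  R3 -= -2*R0 → (0, -1, 5, -9)  (L[3][0] := -2)
[col 1] pivot -1
  R2 -= 2*R1 → (0, 0, 4, -3)  (L[2][1] := 2)
  R3 -= 1*R1 → (0, 0, 8, -7)  (L[3][1] := 1)
[col 2] pivot 4
  R3 -= 2*R2 → (0, 0, 0, -1)  (L[3][2] := 2)

U[3][3] = -1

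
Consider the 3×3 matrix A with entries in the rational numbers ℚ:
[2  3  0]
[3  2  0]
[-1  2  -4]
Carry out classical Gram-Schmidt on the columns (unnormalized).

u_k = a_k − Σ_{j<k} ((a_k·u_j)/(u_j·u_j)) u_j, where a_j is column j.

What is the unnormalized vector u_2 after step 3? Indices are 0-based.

u_2 = (80/69, -70/69, -50/69)

Step 1: u_0 = a_0 = (2, 3, -1).
Step 2: u_1 = a_1 − (5/7)·u_0 = (11/7, -1/7, 19/7).
Step 3: u_2 = a_2 − (2/7)·u_0 − (-76/69)·u_1 = (80/69, -70/69, -50/69).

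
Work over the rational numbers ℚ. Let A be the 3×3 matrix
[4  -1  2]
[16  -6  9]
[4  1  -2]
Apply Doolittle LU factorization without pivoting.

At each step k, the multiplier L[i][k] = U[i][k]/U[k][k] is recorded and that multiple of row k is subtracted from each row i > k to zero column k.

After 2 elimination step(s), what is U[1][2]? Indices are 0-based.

U[1][2] = 1

[col 0] pivot 4
  R1 -= 4*R0 → (0, -2, 1)  (L[1][0] := 4)
  R2 -= 1*R0 → (0, 2, -4)  (L[2][0] := 1)
[col 1] pivot -2
  R2 -= -1*R1 → (0, 0, -3)  (L[2][1] := -1)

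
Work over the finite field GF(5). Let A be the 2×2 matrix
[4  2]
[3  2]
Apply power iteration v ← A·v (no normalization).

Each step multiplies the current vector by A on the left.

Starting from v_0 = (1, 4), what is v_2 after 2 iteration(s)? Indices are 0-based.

v_2 = (0, 3)

v_0 = (1, 4).
v_1 = A·v_0 = (2, 1).
v_2 = A·v_1 = (0, 3).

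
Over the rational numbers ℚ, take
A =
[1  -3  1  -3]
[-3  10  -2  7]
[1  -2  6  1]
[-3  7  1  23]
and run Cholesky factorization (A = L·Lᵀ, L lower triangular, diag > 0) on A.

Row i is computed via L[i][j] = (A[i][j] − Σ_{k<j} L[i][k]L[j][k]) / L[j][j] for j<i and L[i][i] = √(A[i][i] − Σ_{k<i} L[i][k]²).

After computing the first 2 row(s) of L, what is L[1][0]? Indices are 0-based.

Step 1: L[0][0] = √(1) = 1.
  L[1][0] = (-3) / L[0][0] = -3.
Step 2: L[1][1] = √(1) = 1.

L[1][0] = -3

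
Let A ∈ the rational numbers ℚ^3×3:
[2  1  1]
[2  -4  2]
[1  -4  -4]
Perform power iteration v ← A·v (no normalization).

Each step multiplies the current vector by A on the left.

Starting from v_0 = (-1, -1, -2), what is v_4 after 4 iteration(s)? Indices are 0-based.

v_0 = (-1, -1, -2).
v_1 = A·v_0 = (-5, -2, 11).
v_2 = A·v_1 = (-1, 20, -41).
v_3 = A·v_2 = (-23, -164, 83).
v_4 = A·v_3 = (-127, 776, 301).

v_4 = (-127, 776, 301)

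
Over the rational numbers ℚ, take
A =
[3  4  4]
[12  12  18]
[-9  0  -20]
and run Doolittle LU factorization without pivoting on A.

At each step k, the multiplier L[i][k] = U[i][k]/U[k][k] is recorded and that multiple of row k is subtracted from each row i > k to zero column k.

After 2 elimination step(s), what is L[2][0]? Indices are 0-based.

Step 1: pivot at (0,0) is 3.
  row1 ← row1 − (4)·row0  ⇒  L[1][0]=4, U row1=(0, -4, 2)
  row2 ← row2 − (-3)·row0  ⇒  L[2][0]=-3, U row2=(0, 12, -8)
Step 2: pivot at (1,1) is -4.
  row2 ← row2 − (-3)·row1  ⇒  L[2][1]=-3, U row2=(0, 0, -2)

L[2][0] = -3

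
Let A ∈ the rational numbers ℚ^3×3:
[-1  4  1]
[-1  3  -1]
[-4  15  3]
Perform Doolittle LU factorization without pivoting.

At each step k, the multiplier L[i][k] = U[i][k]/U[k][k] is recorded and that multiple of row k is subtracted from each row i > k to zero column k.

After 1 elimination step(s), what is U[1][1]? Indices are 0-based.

U[1][1] = -1

[col 0] pivot -1
  R1 -= 1*R0 → (0, -1, -2)  (L[1][0] := 1)
  R2 -= 4*R0 → (0, -1, -1)  (L[2][0] := 4)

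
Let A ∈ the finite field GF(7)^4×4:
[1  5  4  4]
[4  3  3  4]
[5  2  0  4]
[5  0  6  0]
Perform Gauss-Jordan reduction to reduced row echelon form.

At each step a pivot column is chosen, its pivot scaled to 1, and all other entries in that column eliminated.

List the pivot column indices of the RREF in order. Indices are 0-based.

pivot columns: 0, 1, 2, 3

step 1: normalize row 0 (÷1) = (1, 5, 4, 4)
  row 1: subtract 4×row0 = (0, 4, 1, 2)
  row 2: subtract 5×row0 = (0, 5, 1, 5)
  row 3: subtract 5×row0 = (0, 3, 0, 1)
step 2: normalize row 1 (÷4) = (0, 1, 2, 4)
  row 0: subtract 5×row1 = (1, 0, 1, 5)
  row 2: subtract 5×row1 = (0, 0, 5, 6)
  row 3: subtract 3×row1 = (0, 0, 1, 3)
step 3: normalize row 2 (÷5) = (0, 0, 1, 4)
  row 0: subtract 1×row2 = (1, 0, 0, 1)
  row 1: subtract 2×row2 = (0, 1, 0, 3)
  row 3: subtract 1×row2 = (0, 0, 0, 6)
step 4: normalize row 3 (÷6) = (0, 0, 0, 1)
  row 0: subtract 1×row3 = (1, 0, 0, 0)
  row 1: subtract 3×row3 = (0, 1, 0, 0)
  row 2: subtract 4×row3 = (0, 0, 1, 0)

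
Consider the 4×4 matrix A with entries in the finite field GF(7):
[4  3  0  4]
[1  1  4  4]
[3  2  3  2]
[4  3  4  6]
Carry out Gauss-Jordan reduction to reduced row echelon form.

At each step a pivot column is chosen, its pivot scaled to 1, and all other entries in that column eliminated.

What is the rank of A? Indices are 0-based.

rank = 4

step 1: normalize row 0 (÷4) = (1, 6, 0, 1)
  row 1: subtract 1×row0 = (0, 2, 4, 3)
  row 2: subtract 3×row0 = (0, 5, 3, 6)
  row 3: subtract 4×row0 = (0, 0, 4, 2)
step 2: normalize row 1 (÷2) = (0, 1, 2, 5)
  row 0: subtract 6×row1 = (1, 0, 2, 6)
  row 2: subtract 5×row1 = (0, 0, 0, 2)
step 3: exchange rows 2,3
step 3: normalize row 2 (÷4) = (0, 0, 1, 4)
  row 0: subtract 2×row2 = (1, 0, 0, 5)
  row 1: subtract 2×row2 = (0, 1, 0, 4)
step 4: normalize row 3 (÷2) = (0, 0, 0, 1)
  row 0: subtract 5×row3 = (1, 0, 0, 0)
  row 1: subtract 4×row3 = (0, 1, 0, 0)
  row 2: subtract 4×row3 = (0, 0, 1, 0)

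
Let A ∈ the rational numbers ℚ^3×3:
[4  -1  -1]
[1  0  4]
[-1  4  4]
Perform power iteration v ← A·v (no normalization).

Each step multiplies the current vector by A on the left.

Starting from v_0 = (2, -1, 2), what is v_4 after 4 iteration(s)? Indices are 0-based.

v_0 = (2, -1, 2).
v_1 = A·v_0 = (7, 10, 2).
v_2 = A·v_1 = (16, 15, 41).
v_3 = A·v_2 = (8, 180, 208).
v_4 = A·v_3 = (-356, 840, 1544).

v_4 = (-356, 840, 1544)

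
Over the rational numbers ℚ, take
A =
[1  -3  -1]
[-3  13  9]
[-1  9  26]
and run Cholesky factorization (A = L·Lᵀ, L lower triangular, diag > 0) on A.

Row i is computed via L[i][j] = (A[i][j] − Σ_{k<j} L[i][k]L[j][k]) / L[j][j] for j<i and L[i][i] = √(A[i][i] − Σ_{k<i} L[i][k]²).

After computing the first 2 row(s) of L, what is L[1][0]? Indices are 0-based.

L[1][0] = -3

Step 1: L[0][0] = √(1) = 1.
  L[1][0] = (-3) / L[0][0] = -3.
Step 2: L[1][1] = √(4) = 2.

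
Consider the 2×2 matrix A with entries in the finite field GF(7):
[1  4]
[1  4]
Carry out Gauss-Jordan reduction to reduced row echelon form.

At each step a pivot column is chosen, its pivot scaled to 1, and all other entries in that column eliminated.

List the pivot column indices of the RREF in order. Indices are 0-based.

pivot columns: 0

step 1: normalize row 0 (÷1) = (1, 4)
  row 1: subtract 1×row0 = (0, 0)
skip col 1 (zero from row 1)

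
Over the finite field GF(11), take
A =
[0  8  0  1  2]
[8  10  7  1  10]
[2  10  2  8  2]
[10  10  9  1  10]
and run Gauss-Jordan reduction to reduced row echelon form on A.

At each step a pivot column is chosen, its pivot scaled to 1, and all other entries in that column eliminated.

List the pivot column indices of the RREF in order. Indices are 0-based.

pivot columns: 0, 1, 2, 3

pivot(0,0): swap R0↔R1
pivot(0,0)=8: scale R0 → (1, 4, 5, 7, 4)
  clear (2,0): R2 −= (2)R0 → (0, 2, 3, 5, 5)
  clear (3,0): R3 −= (10)R0 → (0, 3, 3, 8, 3)
pivot(1,1)=8: scale R1 → (0, 1, 0, 7, 3)
  clear (0,1): R0 −= (4)R1 → (1, 0, 5, 1, 3)
  clear (2,1): R2 −= (2)R1 → (0, 0, 3, 2, 10)
  clear (3,1): R3 −= (3)R1 → (0, 0, 3, 9, 5)
pivot(2,2)=3: scale R2 → (0, 0, 1, 8, 7)
  clear (0,2): R0 −= (5)R2 → (1, 0, 0, 5, 1)
  clear (3,2): R3 −= (3)R2 → (0, 0, 0, 7, 6)
pivot(3,3)=7: scale R3 → (0, 0, 0, 1, 4)
  clear (0,3): R0 −= (5)R3 → (1, 0, 0, 0, 3)
  clear (1,3): R1 −= (7)R3 → (0, 1, 0, 0, 8)
  clear (2,3): R2 −= (8)R3 → (0, 0, 1, 0, 8)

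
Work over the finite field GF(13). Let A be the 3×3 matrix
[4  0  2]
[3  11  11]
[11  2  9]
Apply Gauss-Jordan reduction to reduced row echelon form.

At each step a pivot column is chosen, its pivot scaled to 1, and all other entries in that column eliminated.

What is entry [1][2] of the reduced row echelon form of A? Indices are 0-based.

M[1][2] = 5

step 1: normalize row 0 (÷4) = (1, 0, 7)
  row 1: subtract 3×row0 = (0, 11, 3)
  row 2: subtract 11×row0 = (0, 2, 10)
step 2: normalize row 1 (÷11) = (0, 1, 5)
  row 2: subtract 2×row1 = (0, 0, 0)
skip col 2 (zero from row 2)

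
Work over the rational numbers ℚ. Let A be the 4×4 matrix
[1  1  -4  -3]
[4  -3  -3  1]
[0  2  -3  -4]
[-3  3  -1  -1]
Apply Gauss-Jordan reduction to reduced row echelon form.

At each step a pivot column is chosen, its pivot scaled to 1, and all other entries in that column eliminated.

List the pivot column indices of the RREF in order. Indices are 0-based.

[1] R0 /= 1  ⇒  (1, 1, -4, -3)
     R1 -= 4·R0  ⇒  (0, -7, 13, 13)
     R3 -= -3·R0  ⇒  (0, 6, -13, -10)
[2] R1 /= -7  ⇒  (0, 1, -13/7, -13/7)
     R0 -= 1·R1  ⇒  (1, 0, -15/7, -8/7)
     R2 -= 2·R1  ⇒  (0, 0, 5/7, -2/7)
     R3 -= 6·R1  ⇒  (0, 0, -13/7, 8/7)
[3] R2 /= 5/7  ⇒  (0, 0, 1, -2/5)
     R0 -= -15/7·R2  ⇒  (1, 0, 0, -2)
     R1 -= -13/7·R2  ⇒  (0, 1, 0, -13/5)
     R3 -= -13/7·R2  ⇒  (0, 0, 0, 2/5)
[4] R3 /= 2/5  ⇒  (0, 0, 0, 1)
     R0 -= -2·R3  ⇒  (1, 0, 0, 0)
     R1 -= -13/5·R3  ⇒  (0, 1, 0, 0)
     R2 -= -2/5·R3  ⇒  (0, 0, 1, 0)

pivot columns: 0, 1, 2, 3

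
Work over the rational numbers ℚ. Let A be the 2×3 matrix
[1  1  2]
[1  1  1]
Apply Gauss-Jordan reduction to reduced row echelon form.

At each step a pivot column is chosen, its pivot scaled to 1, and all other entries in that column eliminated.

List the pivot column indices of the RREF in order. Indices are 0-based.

pivot columns: 0, 2

[1] R0 /= 1  ⇒  (1, 1, 2)
     R1 -= 1·R0  ⇒  (0, 0, -1)
column 1 empty below row 1
[2] R1 /= -1  ⇒  (0, 0, 1)
     R0 -= 2·R1  ⇒  (1, 1, 0)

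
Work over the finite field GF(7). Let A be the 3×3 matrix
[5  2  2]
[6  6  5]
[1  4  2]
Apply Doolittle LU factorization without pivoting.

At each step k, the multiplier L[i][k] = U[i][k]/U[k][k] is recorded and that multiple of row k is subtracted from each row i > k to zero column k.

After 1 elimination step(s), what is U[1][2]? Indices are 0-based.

U[1][2] = 4

k=0: U[0][0]=5
  eliminate (1,0): mult=4, new row 1: (0, 5, 4); set L[1][0]=4
  eliminate (2,0): mult=3, new row 2: (0, 5, 3); set L[2][0]=3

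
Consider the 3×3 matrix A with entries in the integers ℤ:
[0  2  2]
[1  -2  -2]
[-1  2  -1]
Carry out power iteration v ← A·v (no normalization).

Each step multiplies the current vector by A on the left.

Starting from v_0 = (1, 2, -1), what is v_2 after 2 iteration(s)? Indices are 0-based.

v_2 = (6, -4, -8)

v_0 = (1, 2, -1).
v_1 = A·v_0 = (2, -1, 4).
v_2 = A·v_1 = (6, -4, -8).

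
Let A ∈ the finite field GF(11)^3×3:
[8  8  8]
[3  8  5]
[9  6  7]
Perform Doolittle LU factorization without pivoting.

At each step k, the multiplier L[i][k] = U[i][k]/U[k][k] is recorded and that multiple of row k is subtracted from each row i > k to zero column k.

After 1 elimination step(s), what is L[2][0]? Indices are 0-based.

L[2][0] = 8

[col 0] pivot 8
  R1 -= 10*R0 → (0, 5, 2)  (L[1][0] := 10)
  R2 -= 8*R0 → (0, 8, 9)  (L[2][0] := 8)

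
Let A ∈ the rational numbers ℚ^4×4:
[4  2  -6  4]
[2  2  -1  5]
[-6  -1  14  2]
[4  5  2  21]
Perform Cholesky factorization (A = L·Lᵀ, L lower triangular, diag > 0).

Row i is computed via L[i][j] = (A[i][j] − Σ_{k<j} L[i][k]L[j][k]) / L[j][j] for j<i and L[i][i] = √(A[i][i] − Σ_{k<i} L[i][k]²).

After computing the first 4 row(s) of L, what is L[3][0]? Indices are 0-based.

Step 1: L[0][0] = √(4) = 2.
  L[1][0] = (2) / L[0][0] = 1.
Step 2: L[1][1] = √(1) = 1.
  L[2][0] = (-6) / L[0][0] = -3.
  L[2][1] = (2) / L[1][1] = 2.
Step 3: L[2][2] = √(1) = 1.
  L[3][0] = (4) / L[0][0] = 2.
  L[3][1] = (3) / L[1][1] = 3.
  L[3][2] = (2) / L[2][2] = 2.
Step 4: L[3][3] = √(4) = 2.

L[3][0] = 2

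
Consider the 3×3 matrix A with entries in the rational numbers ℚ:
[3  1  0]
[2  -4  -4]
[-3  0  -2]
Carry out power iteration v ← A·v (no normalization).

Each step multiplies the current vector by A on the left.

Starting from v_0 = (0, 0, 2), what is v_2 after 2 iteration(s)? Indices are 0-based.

v_2 = (-8, 48, 8)

v_0 = (0, 0, 2).
v_1 = A·v_0 = (0, -8, -4).
v_2 = A·v_1 = (-8, 48, 8).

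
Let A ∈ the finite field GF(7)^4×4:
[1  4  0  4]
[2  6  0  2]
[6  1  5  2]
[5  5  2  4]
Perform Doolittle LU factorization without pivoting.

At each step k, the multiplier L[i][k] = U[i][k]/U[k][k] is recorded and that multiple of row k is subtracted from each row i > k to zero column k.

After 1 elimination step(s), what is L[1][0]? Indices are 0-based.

L[1][0] = 2

Step 1: pivot at (0,0) is 1.
  row1 ← row1 − (2)·row0  ⇒  L[1][0]=2, U row1=(0, 5, 0, 1)
  row2 ← row2 − (6)·row0  ⇒  L[2][0]=6, U row2=(0, 5, 5, 6)
  row3 ← row3 − (5)·row0  ⇒  L[3][0]=5, U row3=(0, 6, 2, 5)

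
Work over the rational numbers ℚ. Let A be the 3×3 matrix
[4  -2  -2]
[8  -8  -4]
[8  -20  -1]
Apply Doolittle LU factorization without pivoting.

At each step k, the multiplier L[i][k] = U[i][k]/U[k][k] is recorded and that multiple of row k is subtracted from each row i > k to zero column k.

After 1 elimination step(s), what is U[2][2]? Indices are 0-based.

Step 1: pivot at (0,0) is 4.
  row1 ← row1 − (2)·row0  ⇒  L[1][0]=2, U row1=(0, -4, 0)
  row2 ← row2 − (2)·row0  ⇒  L[2][0]=2, U row2=(0, -16, 3)

U[2][2] = 3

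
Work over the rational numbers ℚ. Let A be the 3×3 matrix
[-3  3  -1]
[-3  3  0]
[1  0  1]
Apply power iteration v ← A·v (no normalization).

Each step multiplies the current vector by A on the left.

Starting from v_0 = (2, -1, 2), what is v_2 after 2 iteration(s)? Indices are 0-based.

v_2 = (2, 6, -7)

v_0 = (2, -1, 2).
v_1 = A·v_0 = (-11, -9, 4).
v_2 = A·v_1 = (2, 6, -7).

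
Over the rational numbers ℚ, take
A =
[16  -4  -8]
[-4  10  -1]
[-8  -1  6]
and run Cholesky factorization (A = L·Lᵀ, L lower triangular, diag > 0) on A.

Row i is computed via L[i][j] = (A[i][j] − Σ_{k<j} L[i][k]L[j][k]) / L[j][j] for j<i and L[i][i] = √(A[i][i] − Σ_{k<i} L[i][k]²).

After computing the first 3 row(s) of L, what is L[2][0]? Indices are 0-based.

L[2][0] = -2

Step 1: L[0][0] = √(16) = 4.
  L[1][0] = (-4) / L[0][0] = -1.
Step 2: L[1][1] = √(9) = 3.
  L[2][0] = (-8) / L[0][0] = -2.
  L[2][1] = (-3) / L[1][1] = -1.
Step 3: L[2][2] = √(1) = 1.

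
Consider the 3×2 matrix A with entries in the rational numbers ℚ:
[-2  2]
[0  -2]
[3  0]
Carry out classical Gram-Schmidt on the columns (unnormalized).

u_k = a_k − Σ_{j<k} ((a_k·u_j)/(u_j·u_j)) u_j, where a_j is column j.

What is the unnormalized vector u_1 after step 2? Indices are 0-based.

Step 1: u_0 = a_0 = (-2, 0, 3).
Step 2: u_1 = a_1 − (-4/13)·u_0 = (18/13, -2, 12/13).

u_1 = (18/13, -2, 12/13)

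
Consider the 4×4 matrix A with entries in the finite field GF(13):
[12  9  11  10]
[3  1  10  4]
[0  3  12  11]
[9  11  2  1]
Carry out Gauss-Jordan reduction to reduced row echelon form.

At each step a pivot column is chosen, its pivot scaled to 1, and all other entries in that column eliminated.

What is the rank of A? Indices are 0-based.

rank = 4

step 1: normalize row 0 (÷12) = (1, 4, 2, 3)
  row 1: subtract 3×row0 = (0, 2, 4, 8)
  row 3: subtract 9×row0 = (0, 1, 10, 0)
step 2: normalize row 1 (÷2) = (0, 1, 2, 4)
  row 0: subtract 4×row1 = (1, 0, 7, 0)
  row 2: subtract 3×row1 = (0, 0, 6, 12)
  row 3: subtract 1×row1 = (0, 0, 8, 9)
step 3: normalize row 2 (÷6) = (0, 0, 1, 2)
  row 0: subtract 7×row2 = (1, 0, 0, 12)
  row 1: subtract 2×row2 = (0, 1, 0, 0)
  row 3: subtract 8×row2 = (0, 0, 0, 6)
step 4: normalize row 3 (÷6) = (0, 0, 0, 1)
  row 0: subtract 12×row3 = (1, 0, 0, 0)
  row 2: subtract 2×row3 = (0, 0, 1, 0)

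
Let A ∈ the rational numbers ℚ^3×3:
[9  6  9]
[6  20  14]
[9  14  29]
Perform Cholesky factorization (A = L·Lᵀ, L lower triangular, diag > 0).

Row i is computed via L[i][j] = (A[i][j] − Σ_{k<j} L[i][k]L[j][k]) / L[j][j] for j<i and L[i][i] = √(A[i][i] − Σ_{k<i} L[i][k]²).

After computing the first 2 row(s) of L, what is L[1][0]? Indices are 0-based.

Step 1: L[0][0] = √(9) = 3.
  L[1][0] = (6) / L[0][0] = 2.
Step 2: L[1][1] = √(16) = 4.

L[1][0] = 2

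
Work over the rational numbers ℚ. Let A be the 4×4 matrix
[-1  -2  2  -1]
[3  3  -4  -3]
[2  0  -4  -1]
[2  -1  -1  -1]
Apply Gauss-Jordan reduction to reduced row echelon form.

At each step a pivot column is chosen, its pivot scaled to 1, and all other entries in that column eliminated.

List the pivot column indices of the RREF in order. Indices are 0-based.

[1] R0 /= -1  ⇒  (1, 2, -2, 1)
     R1 -= 3·R0  ⇒  (0, -3, 2, -6)
     R2 -= 2·R0  ⇒  (0, -4, 0, -3)
     R3 -= 2·R0  ⇒  (0, -5, 3, -3)
[2] R1 /= -3  ⇒  (0, 1, -2/3, 2)
     R0 -= 2·R1  ⇒  (1, 0, -2/3, -3)
     R2 -= -4·R1  ⇒  (0, 0, -8/3, 5)
     R3 -= -5·R1  ⇒  (0, 0, -1/3, 7)
[3] R2 /= -8/3  ⇒  (0, 0, 1, -15/8)
     R0 -= -2/3·R2  ⇒  (1, 0, 0, -17/4)
     R1 -= -2/3·R2  ⇒  (0, 1, 0, 3/4)
     R3 -= -1/3·R2  ⇒  (0, 0, 0, 51/8)
[4] R3 /= 51/8  ⇒  (0, 0, 0, 1)
     R0 -= -17/4·R3  ⇒  (1, 0, 0, 0)
     R1 -= 3/4·R3  ⇒  (0, 1, 0, 0)
     R2 -= -15/8·R3  ⇒  (0, 0, 1, 0)

pivot columns: 0, 1, 2, 3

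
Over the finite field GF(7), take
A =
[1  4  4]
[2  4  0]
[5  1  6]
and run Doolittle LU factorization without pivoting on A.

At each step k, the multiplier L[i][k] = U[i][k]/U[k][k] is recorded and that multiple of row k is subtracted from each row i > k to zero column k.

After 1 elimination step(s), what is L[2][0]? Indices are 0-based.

Step 1: pivot at (0,0) is 1.
  row1 ← row1 − (2)·row0  ⇒  L[1][0]=2, U row1=(0, 3, 6)
  row2 ← row2 − (5)·row0  ⇒  L[2][0]=5, U row2=(0, 2, 0)

L[2][0] = 5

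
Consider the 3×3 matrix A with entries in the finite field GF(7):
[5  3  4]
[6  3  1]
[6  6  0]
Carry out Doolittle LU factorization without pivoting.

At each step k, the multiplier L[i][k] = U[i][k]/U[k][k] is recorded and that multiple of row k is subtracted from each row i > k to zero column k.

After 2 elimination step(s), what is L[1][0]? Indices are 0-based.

L[1][0] = 4

k=0: U[0][0]=5
  eliminate (1,0): mult=4, new row 1: (0, 5, 6); set L[1][0]=4
  eliminate (2,0): mult=4, new row 2: (0, 1, 5); set L[2][0]=4
k=1: U[1][1]=5
  eliminate (2,1): mult=3, new row 2: (0, 0, 1); set L[2][1]=3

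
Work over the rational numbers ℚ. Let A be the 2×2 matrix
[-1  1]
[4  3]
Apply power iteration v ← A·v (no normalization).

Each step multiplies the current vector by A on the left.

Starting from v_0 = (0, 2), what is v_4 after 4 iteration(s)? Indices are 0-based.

v_4 = (72, 370)

v_0 = (0, 2).
v_1 = A·v_0 = (2, 6).
v_2 = A·v_1 = (4, 26).
v_3 = A·v_2 = (22, 94).
v_4 = A·v_3 = (72, 370).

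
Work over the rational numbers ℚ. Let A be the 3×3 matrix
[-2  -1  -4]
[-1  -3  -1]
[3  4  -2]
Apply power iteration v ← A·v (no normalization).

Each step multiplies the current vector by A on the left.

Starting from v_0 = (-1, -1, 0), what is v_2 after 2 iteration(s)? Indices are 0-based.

v_2 = (18, -8, 39)

v_0 = (-1, -1, 0).
v_1 = A·v_0 = (3, 4, -7).
v_2 = A·v_1 = (18, -8, 39).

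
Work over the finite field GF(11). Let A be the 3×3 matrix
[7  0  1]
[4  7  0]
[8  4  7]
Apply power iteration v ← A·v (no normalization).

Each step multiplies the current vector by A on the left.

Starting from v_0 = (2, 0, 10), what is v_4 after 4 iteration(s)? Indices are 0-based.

v_4 = (8, 6, 7)

v_0 = (2, 0, 10).
v_1 = A·v_0 = (2, 8, 9).
v_2 = A·v_1 = (1, 9, 1).
v_3 = A·v_2 = (8, 1, 7).
v_4 = A·v_3 = (8, 6, 7).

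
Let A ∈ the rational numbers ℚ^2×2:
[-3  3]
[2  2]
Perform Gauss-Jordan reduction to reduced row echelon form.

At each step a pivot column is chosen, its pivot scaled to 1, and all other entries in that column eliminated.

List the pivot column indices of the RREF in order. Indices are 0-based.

pivot columns: 0, 1

[1] R0 /= -3  ⇒  (1, -1)
     R1 -= 2·R0  ⇒  (0, 4)
[2] R1 /= 4  ⇒  (0, 1)
     R0 -= -1·R1  ⇒  (1, 0)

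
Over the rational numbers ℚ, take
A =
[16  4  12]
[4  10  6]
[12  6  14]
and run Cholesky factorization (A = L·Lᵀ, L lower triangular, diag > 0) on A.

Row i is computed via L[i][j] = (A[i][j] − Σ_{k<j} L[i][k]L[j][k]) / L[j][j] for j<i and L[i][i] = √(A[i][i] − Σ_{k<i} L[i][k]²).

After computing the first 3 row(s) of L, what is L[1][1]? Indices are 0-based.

L[1][1] = 3

Step 1: L[0][0] = √(16) = 4.
  L[1][0] = (4) / L[0][0] = 1.
Step 2: L[1][1] = √(9) = 3.
  L[2][0] = (12) / L[0][0] = 3.
  L[2][1] = (3) / L[1][1] = 1.
Step 3: L[2][2] = √(4) = 2.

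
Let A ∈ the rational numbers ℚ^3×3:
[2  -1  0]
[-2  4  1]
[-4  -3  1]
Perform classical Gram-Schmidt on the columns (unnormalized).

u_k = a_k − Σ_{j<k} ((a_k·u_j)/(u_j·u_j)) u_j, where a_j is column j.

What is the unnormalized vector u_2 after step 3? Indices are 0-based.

Step 1: u_0 = a_0 = (2, -2, -4).
Step 2: u_1 = a_1 − (1/12)·u_0 = (-7/6, 25/6, -8/3).
Step 3: u_2 = a_2 − (-1/4)·u_0 − (9/155)·u_1 = (88/155, 8/31, 24/155).

u_2 = (88/155, 8/31, 24/155)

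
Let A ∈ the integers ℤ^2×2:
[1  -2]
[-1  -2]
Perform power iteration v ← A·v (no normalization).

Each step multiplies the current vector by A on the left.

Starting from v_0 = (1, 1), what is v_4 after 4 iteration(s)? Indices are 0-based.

v_4 = (29, 47)

v_0 = (1, 1).
v_1 = A·v_0 = (-1, -3).
v_2 = A·v_1 = (5, 7).
v_3 = A·v_2 = (-9, -19).
v_4 = A·v_3 = (29, 47).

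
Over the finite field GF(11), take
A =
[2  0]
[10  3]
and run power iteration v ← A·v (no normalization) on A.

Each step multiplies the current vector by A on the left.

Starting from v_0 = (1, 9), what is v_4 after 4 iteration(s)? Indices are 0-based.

v_4 = (5, 4)

v_0 = (1, 9).
v_1 = A·v_0 = (2, 4).
v_2 = A·v_1 = (4, 10).
v_3 = A·v_2 = (8, 4).
v_4 = A·v_3 = (5, 4).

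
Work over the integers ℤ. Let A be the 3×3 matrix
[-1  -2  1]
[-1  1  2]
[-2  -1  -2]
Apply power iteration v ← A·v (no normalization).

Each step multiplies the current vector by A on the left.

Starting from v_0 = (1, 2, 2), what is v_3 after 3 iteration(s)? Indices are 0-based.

v_3 = (48, 41, 4)

v_0 = (1, 2, 2).
v_1 = A·v_0 = (-3, 5, -8).
v_2 = A·v_1 = (-15, -8, 17).
v_3 = A·v_2 = (48, 41, 4).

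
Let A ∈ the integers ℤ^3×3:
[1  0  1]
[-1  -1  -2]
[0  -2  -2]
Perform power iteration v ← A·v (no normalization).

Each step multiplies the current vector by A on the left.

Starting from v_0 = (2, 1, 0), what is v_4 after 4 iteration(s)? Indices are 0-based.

v_4 = (-20, 75, 110)

v_0 = (2, 1, 0).
v_1 = A·v_0 = (2, -3, -2).
v_2 = A·v_1 = (0, 5, 10).
v_3 = A·v_2 = (10, -25, -30).
v_4 = A·v_3 = (-20, 75, 110).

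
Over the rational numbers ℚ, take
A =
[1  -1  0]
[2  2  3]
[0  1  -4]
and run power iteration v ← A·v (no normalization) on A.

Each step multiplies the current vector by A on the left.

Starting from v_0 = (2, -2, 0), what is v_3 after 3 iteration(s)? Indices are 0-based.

v_3 = (2, 36, -30)

v_0 = (2, -2, 0).
v_1 = A·v_0 = (4, 0, -2).
v_2 = A·v_1 = (4, 2, 8).
v_3 = A·v_2 = (2, 36, -30).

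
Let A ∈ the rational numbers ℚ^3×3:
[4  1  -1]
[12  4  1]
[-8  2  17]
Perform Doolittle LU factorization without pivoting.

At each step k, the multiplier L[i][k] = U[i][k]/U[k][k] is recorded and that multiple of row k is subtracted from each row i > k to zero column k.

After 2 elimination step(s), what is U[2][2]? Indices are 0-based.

U[2][2] = -1

k=0: U[0][0]=4
  eliminate (1,0): mult=3, new row 1: (0, 1, 4); set L[1][0]=3
  eliminate (2,0): mult=-2, new row 2: (0, 4, 15); set L[2][0]=-2
k=1: U[1][1]=1
  eliminate (2,1): mult=4, new row 2: (0, 0, -1); set L[2][1]=4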